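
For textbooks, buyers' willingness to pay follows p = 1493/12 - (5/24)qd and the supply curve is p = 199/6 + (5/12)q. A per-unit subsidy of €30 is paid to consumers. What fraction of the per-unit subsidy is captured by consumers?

Consumer share = 1/3

Pre-subsidy: 1493/12 - (5/24)q = 199/6 + (5/12)q gives q* = 146 and p* = 94.
With the rebate, buyers effectively pay pb = ps − 30, where ps is the price sellers receive.
On the curves, pb = 1493/12 - (5/24)q and ps = 199/6 + (5/12)q; the wedge ps − pb = 30 gives 199/6 + (5/12)q − (1493/12 - (5/24)q) = 30, so q' = 194.
Then pb = 1493/12 − (5/24)·194 = 84 and ps = 199/6 + (5/12)·194 = 114.
Buyers' price falls by p* − pb = 94 − 84 = 10; sellers' price rises by ps − p* = 114 − 94 = 20.
So consumers capture 10/30 = 1/3 of each unit of subsidy.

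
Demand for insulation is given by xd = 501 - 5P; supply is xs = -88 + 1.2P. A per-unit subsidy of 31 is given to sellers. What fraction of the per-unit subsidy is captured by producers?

Pre-subsidy: 501 - 5P = -88 + 1.2P gives P* = 95, x* = 26.
With the subsidy, sellers receive Ps = Pb + 31 for each unit, where Pb is the price buyers pay.
Supply in terms of Pb becomes xs = -88 + 1.2(Pb + 31) = -50.8 + 1.2Pb. Setting this equal to demand: 501 - 5Pb = -50.8 + 1.2Pb, so Pb = 89.
Sellers receive Ps = 89 + 31 = 120; x' = 501 − 5·89 = 56.
Buyers' price falls by P* − Pb = 95 − 89 = 6; sellers' price rises by Ps − P* = 120 − 95 = 25.
So producers capture 25/31 = 25/31 of each unit of subsidy.

Producer share = 25/31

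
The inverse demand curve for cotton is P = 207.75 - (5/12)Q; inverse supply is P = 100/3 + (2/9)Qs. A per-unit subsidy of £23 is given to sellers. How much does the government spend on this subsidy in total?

Pre-subsidy: 207.75 - (5/12)Q = 100/3 + (2/9)Q gives Q* = 273 and P* = 94.
With the subsidy, sellers receive Ps = Pb + 23 for each unit, where Pb is the price buyers pay.
On the curves, Pb = 207.75 - (5/12)Q and Ps = 100/3 + (2/9)Q; the wedge Ps − Pb = 23 gives 100/3 + (2/9)Q − (207.75 - (5/12)Q) = 23, so Q' = 309.
Then Pb = 207.75 − (5/12)·309 = 79 and Ps = 100/3 + (2/9)·309 = 102.
Government outlay = subsidy × quantity = 23 × 309 = 7107.

Government cost = £7107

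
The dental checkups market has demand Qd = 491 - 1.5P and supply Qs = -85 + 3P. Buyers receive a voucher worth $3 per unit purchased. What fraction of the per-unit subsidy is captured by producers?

Pre-subsidy: 491 - 1.5P = -85 + 3P gives P* = 128, Q* = 299.
With the rebate, buyers effectively pay Pb = Ps − 3, where Ps is the price sellers receive.
Demand in terms of Ps becomes Qd = 491 − 1.5(Ps − 3) = 495.5 - 1.5Ps. Setting this equal to supply: 495.5 - 1.5Ps = -85 + 3Ps, so Ps = 129.
Buyers pay Pb = 129 − 3 = 126; Q' = -85 + 3·129 = 302.
Buyers' price falls by P* − Pb = 128 − 126 = 2; sellers' price rises by Ps − P* = 129 − 128 = 1.
So producers capture 1/3 = 1/3 of each unit of subsidy.

Producer share = 1/3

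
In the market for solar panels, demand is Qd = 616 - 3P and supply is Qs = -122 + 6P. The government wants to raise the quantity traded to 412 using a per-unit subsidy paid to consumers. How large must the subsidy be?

At Q = 412, invert demand for the buyer price: Pb = (616 − 412)/3 = 68; invert supply for the seller price: Ps = (412 − (-122))/6 = 89.
The subsidy must fill the gap: s = Ps − Pb = 89 − 68 = 21.

Required subsidy s = 21 per unit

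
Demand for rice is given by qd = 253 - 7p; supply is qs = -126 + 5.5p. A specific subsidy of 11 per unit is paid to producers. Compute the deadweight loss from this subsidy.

Pre-subsidy: 253 - 7p = -126 + 5.5p gives p* = 30.32, q* = 40.76.
With the subsidy, sellers receive ps = pb + 11 for each unit, where pb is the price buyers pay.
Supply in terms of pb becomes qs = -126 + 5.5(pb + 11) = -65.5 + 5.5pb. Setting this equal to demand: 253 - 7pb = -65.5 + 5.5pb, so pb = 25.48.
Sellers receive ps = 25.48 + 11 = 36.48; q' = 253 − 7·25.48 = 74.64.
The subsidy expands output by 74.64 − 40.76 = 33.88 past the efficient level; on those units the gap between marginal cost and willingness to pay runs from 0 up to 11.
DWL = ½ × 11 × 33.88 = 186.34.

Deadweight loss = 186.34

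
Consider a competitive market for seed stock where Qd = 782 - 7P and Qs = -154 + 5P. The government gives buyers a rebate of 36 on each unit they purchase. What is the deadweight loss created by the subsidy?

Pre-subsidy: 782 - 7P = -154 + 5P gives P* = 78, Q* = 236.
With the rebate, buyers effectively pay Pb = Ps − 36, where Ps is the price sellers receive.
Demand in terms of Ps becomes Qd = 782 − 7(Ps − 36) = 1034 - 7Ps. Setting this equal to supply: 1034 - 7Ps = -154 + 5Ps, so Ps = 99.
Buyers pay Pb = 99 − 36 = 63; Q' = -154 + 5·99 = 341.
The subsidy expands output by 341 − 236 = 105 past the efficient level; on those units the gap between marginal cost and willingness to pay runs from 0 up to 36.
DWL = ½ × 36 × 105 = 1890.

Deadweight loss = 1890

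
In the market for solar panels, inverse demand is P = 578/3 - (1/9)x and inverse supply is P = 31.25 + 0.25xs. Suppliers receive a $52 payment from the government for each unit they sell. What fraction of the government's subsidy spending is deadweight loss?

DWL / government spending = 24/197

Pre-subsidy: 578/3 - (1/9)x = 31.25 + 0.25x gives x* = 447 and P* = 143.
With the subsidy, sellers receive Ps = Pb + 52 for each unit, where Pb is the price buyers pay.
On the curves, Pb = 578/3 - (1/9)x and Ps = 31.25 + 0.25x; the wedge Ps − Pb = 52 gives 31.25 + 0.25x − (578/3 - (1/9)x) = 52, so x' = 591.
Then Pb = 578/3 − (1/9)·591 = 127 and Ps = 31.25 + 0.25·591 = 179.
ΔCS = ½(447 + 591)(143 − 127) = 8304; ΔPS = ½(447 + 591)(179 − 143) = 18684.
Government spending = 52 × 591 = 30732.
DWL = ½ × 52 × (591 − 447) = 3744; fraction = 3744 / 30732 = 24/197.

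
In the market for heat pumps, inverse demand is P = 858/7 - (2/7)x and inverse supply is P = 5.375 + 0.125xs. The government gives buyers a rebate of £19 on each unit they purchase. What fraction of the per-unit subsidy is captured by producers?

Producer share = 7/23

Pre-subsidy: 858/7 - (2/7)x = 5.375 + 0.125x gives x* = 6563/23 and P* = 944/23.
With the rebate, buyers effectively pay Pb = Ps − 19, where Ps is the price sellers receive.
On the curves, Pb = 858/7 - (2/7)x and Ps = 5.375 + 0.125x; the wedge Ps − Pb = 19 gives 5.375 + 0.125x − (858/7 - (2/7)x) = 19, so x' = 7627/23.
Then Pb = 858/7 − (2/7)·(7627/23) = 640/23 and Ps = 5.375 + 0.125·(7627/23) = 1077/23.
Buyers' price falls by P* − Pb = 944/23 − 640/23 = 304/23; sellers' price rises by Ps − P* = 1077/23 − 944/23 = 133/23.
So producers capture (133/23)/19 = 7/23 of each unit of subsidy.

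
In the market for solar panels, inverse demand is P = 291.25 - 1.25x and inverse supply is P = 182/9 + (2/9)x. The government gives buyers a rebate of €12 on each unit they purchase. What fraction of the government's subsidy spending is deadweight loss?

Pre-subsidy: 291.25 - 1.25x = 182/9 + (2/9)x gives x* = 9757/53 and P* = 3240/53.
With the rebate, buyers effectively pay Pb = Ps − 12, where Ps is the price sellers receive.
On the curves, Pb = 291.25 - 1.25x and Ps = 182/9 + (2/9)x; the wedge Ps − Pb = 12 gives 182/9 + (2/9)x − (291.25 - 1.25x) = 12, so x' = 10189/53.
Then Pb = 291.25 − 1.25·(10189/53) = 2700/53 and Ps = 182/9 + (2/9)·(10189/53) = 3336/53.
ΔCS = ½(9757/53 + 10189/53)(3240/53 − 2700/53) = 5385420/2809; ΔPS = ½(9757/53 + 10189/53)(3336/53 − 3240/53) = 957408/2809.
Government spending = 12 × 10189/53 = 122268/53.
DWL = ½ × 12 × (10189/53 − 9757/53) = 2592/53; fraction = (2592/53) / (122268/53) = 216/10189.

DWL / government spending = 216/10189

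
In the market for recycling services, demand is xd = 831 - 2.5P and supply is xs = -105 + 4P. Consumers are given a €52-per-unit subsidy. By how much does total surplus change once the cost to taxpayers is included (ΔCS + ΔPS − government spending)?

Pre-subsidy: 831 - 2.5P = -105 + 4P gives P* = 144, x* = 471.
With the rebate, buyers effectively pay Pb = Ps − 52, where Ps is the price sellers receive.
Demand in terms of Ps becomes xd = 831 − 2.5(Ps − 52) = 961 - 2.5Ps. Setting this equal to supply: 961 - 2.5Ps = -105 + 4Ps, so Ps = 164.
Buyers pay Pb = 164 − 52 = 112; x' = -105 + 4·164 = 551.
ΔCS = ½(471 + 551)(144 − 112) = 16352; ΔPS = ½(471 + 551)(164 − 144) = 10220.
Government spending = 52 × 551 = 28652.
Net change = 16352 + 10220 − 28652 = -2080. The loss equals the DWL triangle ½·52·80.

Net change in total surplus = -€2080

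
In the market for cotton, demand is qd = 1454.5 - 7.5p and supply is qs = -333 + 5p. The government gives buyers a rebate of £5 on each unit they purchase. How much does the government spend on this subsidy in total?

Pre-subsidy: 1454.5 - 7.5p = -333 + 5p gives p* = 143, q* = 382.
With the rebate, buyers effectively pay pb = ps − 5, where ps is the price sellers receive.
Demand in terms of ps becomes qd = 1454.5 − 7.5(ps − 5) = 1492 - 7.5ps. Setting this equal to supply: 1492 - 7.5ps = -333 + 5ps, so ps = 146.
Buyers pay pb = 146 − 5 = 141; q' = -333 + 5·146 = 397.
Government outlay = subsidy × quantity = 5 × 397 = 1985.

Government cost = £1985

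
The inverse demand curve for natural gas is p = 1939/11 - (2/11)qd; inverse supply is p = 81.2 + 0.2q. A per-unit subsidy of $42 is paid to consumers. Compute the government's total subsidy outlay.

Government cost = $15078

Pre-subsidy: 1939/11 - (2/11)q = 81.2 + 0.2q gives q* = 249 and p* = 131.
With the rebate, buyers effectively pay pb = ps − 42, where ps is the price sellers receive.
On the curves, pb = 1939/11 - (2/11)q and ps = 81.2 + 0.2q; the wedge ps − pb = 42 gives 81.2 + 0.2q − (1939/11 - (2/11)q) = 42, so q' = 359.
Then pb = 1939/11 − (2/11)·359 = 111 and ps = 81.2 + 0.2·359 = 153.
Government outlay = subsidy × quantity = 42 × 359 = 15078.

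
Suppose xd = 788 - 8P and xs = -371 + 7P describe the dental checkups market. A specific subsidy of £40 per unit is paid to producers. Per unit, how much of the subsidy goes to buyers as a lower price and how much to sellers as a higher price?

Buyers gain 56/3 per unit; sellers gain 64/3 per unit

Pre-subsidy: 788 - 8P = -371 + 7P gives P* = 1159/15, x* = 2548/15.
With the subsidy, sellers receive Ps = Pb + 40 for each unit, where Pb is the price buyers pay.
Supply in terms of Pb becomes xs = -371 + 7(Pb + 40) = -91 + 7Pb. Setting this equal to demand: 788 - 8Pb = -91 + 7Pb, so Pb = 58.6.
Sellers receive Ps = 58.6 + 40 = 98.6; x' = 788 − 8·58.6 = 319.2.
Buyers' price falls by P* − Pb = 1159/15 − 58.6 = 56/3; sellers' price rises by Ps − P* = 98.6 − 1159/15 = 64/3.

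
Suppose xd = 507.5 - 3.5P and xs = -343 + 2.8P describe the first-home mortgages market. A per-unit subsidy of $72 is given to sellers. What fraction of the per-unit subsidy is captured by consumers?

Pre-subsidy: 507.5 - 3.5P = -343 + 2.8P gives P* = 135, x* = 35.
With the subsidy, sellers receive Ps = Pb + 72 for each unit, where Pb is the price buyers pay.
Supply in terms of Pb becomes xs = -343 + 2.8(Pb + 72) = -141.4 + 2.8Pb. Setting this equal to demand: 507.5 - 3.5Pb = -141.4 + 2.8Pb, so Pb = 103.
Sellers receive Ps = 103 + 72 = 175; x' = 507.5 − 3.5·103 = 147.
Buyers' price falls by P* − Pb = 135 − 103 = 32; sellers' price rises by Ps − P* = 175 − 135 = 40.
So consumers capture 32/72 = 4/9 of each unit of subsidy.

Consumer share = 4/9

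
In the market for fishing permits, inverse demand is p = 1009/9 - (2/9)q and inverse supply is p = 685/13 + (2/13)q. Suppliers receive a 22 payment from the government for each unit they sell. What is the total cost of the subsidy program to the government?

Government cost = 4763

Pre-subsidy: 1009/9 - (2/9)q = 685/13 + (2/13)q gives q* = 158 and p* = 77.
With the subsidy, sellers receive ps = pb + 22 for each unit, where pb is the price buyers pay.
On the curves, pb = 1009/9 - (2/9)q and ps = 685/13 + (2/13)q; the wedge ps − pb = 22 gives 685/13 + (2/13)q − (1009/9 - (2/9)q) = 22, so q' = 216.5.
Then pb = 1009/9 − (2/9)·216.5 = 64 and ps = 685/13 + (2/13)·216.5 = 86.
Government outlay = subsidy × quantity = 22 × 216.5 = 4763.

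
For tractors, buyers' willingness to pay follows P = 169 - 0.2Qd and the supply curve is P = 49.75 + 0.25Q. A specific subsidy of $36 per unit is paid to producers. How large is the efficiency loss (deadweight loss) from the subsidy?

Deadweight loss = $1440

Pre-subsidy: 169 - 0.2Q = 49.75 + 0.25Q gives Q* = 265 and P* = 116.
With the subsidy, sellers receive Ps = Pb + 36 for each unit, where Pb is the price buyers pay.
On the curves, Pb = 169 - 0.2Q and Ps = 49.75 + 0.25Q; the wedge Ps − Pb = 36 gives 49.75 + 0.25Q − (169 - 0.2Q) = 36, so Q' = 345.
Then Pb = 169 − 0.2·345 = 100 and Ps = 49.75 + 0.25·345 = 136.
The subsidy expands output by 345 − 265 = 80 past the efficient level; on those units the gap between marginal cost and willingness to pay runs from 0 up to 36.
DWL = ½ × 36 × 80 = 1440.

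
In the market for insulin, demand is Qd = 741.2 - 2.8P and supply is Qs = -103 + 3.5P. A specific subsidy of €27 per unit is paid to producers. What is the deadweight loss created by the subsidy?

Deadweight loss = €567

Pre-subsidy: 741.2 - 2.8P = -103 + 3.5P gives P* = 134, Q* = 366.
With the subsidy, sellers receive Ps = Pb + 27 for each unit, where Pb is the price buyers pay.
Supply in terms of Pb becomes Qs = -103 + 3.5(Pb + 27) = -8.5 + 3.5Pb. Setting this equal to demand: 741.2 - 2.8Pb = -8.5 + 3.5Pb, so Pb = 119.
Sellers receive Ps = 119 + 27 = 146; Q' = 741.2 − 2.8·119 = 408.
The subsidy expands output by 408 − 366 = 42 past the efficient level; on those units the gap between marginal cost and willingness to pay runs from 0 up to 27.
DWL = ½ × 27 × 42 = 567.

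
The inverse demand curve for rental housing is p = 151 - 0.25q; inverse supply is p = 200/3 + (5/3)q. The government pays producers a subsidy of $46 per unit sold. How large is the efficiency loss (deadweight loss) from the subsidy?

Pre-subsidy: 151 - 0.25q = 200/3 + (5/3)q gives q* = 44 and p* = 140.
With the subsidy, sellers receive ps = pb + 46 for each unit, where pb is the price buyers pay.
On the curves, pb = 151 - 0.25q and ps = 200/3 + (5/3)q; the wedge ps − pb = 46 gives 200/3 + (5/3)q − (151 - 0.25q) = 46, so q' = 68.
Then pb = 151 − 0.25·68 = 134 and ps = 200/3 + (5/3)·68 = 180.
The subsidy expands output by 68 − 44 = 24 past the efficient level; on those units the gap between marginal cost and willingness to pay runs from 0 up to 46.
DWL = ½ × 46 × 24 = 552.

Deadweight loss = $552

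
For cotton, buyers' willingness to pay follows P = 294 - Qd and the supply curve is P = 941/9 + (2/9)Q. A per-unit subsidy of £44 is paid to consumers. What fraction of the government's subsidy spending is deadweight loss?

Pre-subsidy: 294 - Q = 941/9 + (2/9)Q gives Q* = 155 and P* = 139.
With the rebate, buyers effectively pay Pb = Ps − 44, where Ps is the price sellers receive.
On the curves, Pb = 294 - Q and Ps = 941/9 + (2/9)Q; the wedge Ps − Pb = 44 gives 941/9 + (2/9)Q − (294 - Q) = 44, so Q' = 191.
Then Pb = 294 − 1·191 = 103 and Ps = 941/9 + (2/9)·191 = 147.
ΔCS = ½(155 + 191)(139 − 103) = 6228; ΔPS = ½(155 + 191)(147 − 139) = 1384.
Government spending = 44 × 191 = 8404.
DWL = ½ × 44 × (191 − 155) = 792; fraction = 792 / 8404 = 18/191.

DWL / government spending = 18/191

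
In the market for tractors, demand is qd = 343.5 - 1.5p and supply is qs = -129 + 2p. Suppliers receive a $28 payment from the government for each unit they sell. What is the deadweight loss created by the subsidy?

Pre-subsidy: 343.5 - 1.5p = -129 + 2p gives p* = 135, q* = 141.
With the subsidy, sellers receive ps = pb + 28 for each unit, where pb is the price buyers pay.
Supply in terms of pb becomes qs = -129 + 2(pb + 28) = -73 + 2pb. Setting this equal to demand: 343.5 - 1.5pb = -73 + 2pb, so pb = 119.
Sellers receive ps = 119 + 28 = 147; q' = 343.5 − 1.5·119 = 165.
The subsidy expands output by 165 − 141 = 24 past the efficient level; on those units the gap between marginal cost and willingness to pay runs from 0 up to 28.
DWL = ½ × 28 × 24 = 336.

Deadweight loss = $336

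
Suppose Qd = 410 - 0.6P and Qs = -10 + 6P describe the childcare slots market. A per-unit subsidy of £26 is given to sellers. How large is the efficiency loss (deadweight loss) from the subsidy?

Deadweight loss = 2028/11

Pre-subsidy: 410 - 0.6P = -10 + 6P gives P* = 700/11, Q* = 4090/11.
With the subsidy, sellers receive Ps = Pb + 26 for each unit, where Pb is the price buyers pay.
Supply in terms of Pb becomes Qs = -10 + 6(Pb + 26) = 146 + 6Pb. Setting this equal to demand: 410 - 0.6Pb = 146 + 6Pb, so Pb = 40.
Sellers receive Ps = 40 + 26 = 66; Q' = 410 − 0.6·40 = 386.
The subsidy expands output by 386 − 4090/11 = 156/11 past the efficient level; on those units the gap between marginal cost and willingness to pay runs from 0 up to 26.
DWL = ½ × 26 × 156/11 = 2028/11.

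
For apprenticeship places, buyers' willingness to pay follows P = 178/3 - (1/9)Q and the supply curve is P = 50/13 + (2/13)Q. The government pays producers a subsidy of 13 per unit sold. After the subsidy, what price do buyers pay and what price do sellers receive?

Pre-subsidy: 178/3 - (1/9)Q = 50/13 + (2/13)Q gives Q* = 6492/31 and P* = 1118/31.
With the subsidy, sellers receive Ps = Pb + 13 for each unit, where Pb is the price buyers pay.
On the curves, Pb = 178/3 - (1/9)Q and Ps = 50/13 + (2/13)Q; the wedge Ps − Pb = 13 gives 50/13 + (2/13)Q − (178/3 - (1/9)Q) = 13, so Q' = 8013/31.
Then Pb = 178/3 − (1/9)·(8013/31) = 949/31 and Ps = 50/13 + (2/13)·(8013/31) = 1352/31.

Buyers pay 949/31; sellers receive 1352/31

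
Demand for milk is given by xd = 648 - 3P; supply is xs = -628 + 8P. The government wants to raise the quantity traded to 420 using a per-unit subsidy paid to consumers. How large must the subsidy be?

Required subsidy s = 55 per unit

At x = 420, invert demand for the buyer price: Pb = (648 − 420)/3 = 76; invert supply for the seller price: Ps = (420 − (-628))/8 = 131.
The subsidy must fill the gap: s = Ps − Pb = 131 − 76 = 55.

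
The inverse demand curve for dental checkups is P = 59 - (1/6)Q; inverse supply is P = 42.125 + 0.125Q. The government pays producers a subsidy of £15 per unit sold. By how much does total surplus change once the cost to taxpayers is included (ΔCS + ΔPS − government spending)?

Pre-subsidy: 59 - (1/6)Q = 42.125 + 0.125Q gives Q* = 405/7 and P* = 691/14.
With the subsidy, sellers receive Ps = Pb + 15 for each unit, where Pb is the price buyers pay.
On the curves, Pb = 59 - (1/6)Q and Ps = 42.125 + 0.125Q; the wedge Ps − Pb = 15 gives 42.125 + 0.125Q − (59 - (1/6)Q) = 15, so Q' = 765/7.
Then Pb = 59 − (1/6)·(765/7) = 571/14 and Ps = 42.125 + 0.125·(765/7) = 781/14.
ΔCS = ½(405/7 + 765/7)(691/14 − 571/14) = 35100/49; ΔPS = ½(405/7 + 765/7)(781/14 − 691/14) = 26325/49.
Government spending = 15 × 765/7 = 11475/7.
Net change = 35100/49 + 26325/49 − 11475/7 = -2700/7. The loss equals the DWL triangle ½·15·360/7.

Net change in total surplus = -2700/7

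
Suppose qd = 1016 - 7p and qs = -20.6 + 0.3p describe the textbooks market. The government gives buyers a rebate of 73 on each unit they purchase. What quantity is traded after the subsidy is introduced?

Pre-subsidy: 1016 - 7p = -20.6 + 0.3p gives p* = 142, q* = 22.
With the rebate, buyers effectively pay pb = ps − 73, where ps is the price sellers receive.
Demand in terms of ps becomes qd = 1016 − 7(ps − 73) = 1527 - 7ps. Setting this equal to supply: 1527 - 7ps = -20.6 + 0.3ps, so ps = 212.
Buyers pay pb = 212 − 73 = 139; q' = -20.6 + 0.3·212 = 43.

q' = 43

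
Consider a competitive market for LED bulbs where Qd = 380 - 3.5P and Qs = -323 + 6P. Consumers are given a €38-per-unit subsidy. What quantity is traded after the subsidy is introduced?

Q' = 205

Pre-subsidy: 380 - 3.5P = -323 + 6P gives P* = 74, Q* = 121.
With the rebate, buyers effectively pay Pb = Ps − 38, where Ps is the price sellers receive.
Demand in terms of Ps becomes Qd = 380 − 3.5(Ps − 38) = 513 - 3.5Ps. Setting this equal to supply: 513 - 3.5Ps = -323 + 6Ps, so Ps = 88.
Buyers pay Pb = 88 − 38 = 50; Q' = -323 + 6·88 = 205.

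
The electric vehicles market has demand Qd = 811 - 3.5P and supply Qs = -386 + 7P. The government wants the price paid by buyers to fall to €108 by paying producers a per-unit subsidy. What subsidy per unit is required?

Required subsidy s = €9 per unit

At a buyer price of 108, quantity demanded is 811 − 3.5·108 = 433.
Sellers supply 433 only when they receive Ps with -386 + 7·Ps = 433, i.e. Ps = 117.
s = Ps − Pb = 117 − 108 = 9.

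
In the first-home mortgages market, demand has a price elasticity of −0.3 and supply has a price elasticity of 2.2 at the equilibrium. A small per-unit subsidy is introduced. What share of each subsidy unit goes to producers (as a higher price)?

For a small subsidy around the equilibrium, the benefit split depends on the relative slopes, which at a point are proportional to the elasticities.
Buyer share = εs/(εs + |εd|) = 2.2/(2.2 + 0.3) = 0.88; seller share = |εd|/(εs + |εd|) = 0.12.
So producers capture 0.12 of the subsidy.

Producer share = 0.12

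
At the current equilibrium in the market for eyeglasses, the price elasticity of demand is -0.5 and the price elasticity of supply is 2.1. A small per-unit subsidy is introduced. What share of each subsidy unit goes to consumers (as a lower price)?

For a small subsidy around the equilibrium, the benefit split depends on the relative slopes, which at a point are proportional to the elasticities.
Buyer share = εs/(εs + |εd|) = 2.1/(2.1 + 0.5) = 21/26; seller share = |εd|/(εs + |εd|) = 5/26.

Consumer share = 21/26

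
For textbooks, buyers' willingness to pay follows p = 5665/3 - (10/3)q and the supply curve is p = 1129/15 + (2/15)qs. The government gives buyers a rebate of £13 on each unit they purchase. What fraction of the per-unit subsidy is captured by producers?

Pre-subsidy: 5665/3 - (10/3)q = 1129/15 + (2/15)q gives q* = 523 and p* = 145.
With the rebate, buyers effectively pay pb = ps − 13, where ps is the price sellers receive.
On the curves, pb = 5665/3 - (10/3)q and ps = 1129/15 + (2/15)q; the wedge ps − pb = 13 gives 1129/15 + (2/15)q − (5665/3 - (10/3)q) = 13, so q' = 526.75.
Then pb = 5665/3 − (10/3)·526.75 = 132.5 and ps = 1129/15 + (2/15)·526.75 = 145.5.
Buyers' price falls by p* − pb = 145 − 132.5 = 12.5; sellers' price rises by ps − p* = 145.5 − 145 = 0.5.
So producers capture 0.5/13 = 1/26 of each unit of subsidy.

Producer share = 1/26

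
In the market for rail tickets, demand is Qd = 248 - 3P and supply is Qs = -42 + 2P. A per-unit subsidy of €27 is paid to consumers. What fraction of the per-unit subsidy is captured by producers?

Producer share = 0.6

Pre-subsidy: 248 - 3P = -42 + 2P gives P* = 58, Q* = 74.
With the rebate, buyers effectively pay Pb = Ps − 27, where Ps is the price sellers receive.
Demand in terms of Ps becomes Qd = 248 − 3(Ps − 27) = 329 - 3Ps. Setting this equal to supply: 329 - 3Ps = -42 + 2Ps, so Ps = 74.2.
Buyers pay Pb = 74.2 − 27 = 47.2; Q' = -42 + 2·74.2 = 106.4.
Buyers' price falls by P* − Pb = 58 − 47.2 = 10.8; sellers' price rises by Ps − P* = 74.2 − 58 = 16.2.
So producers capture 16.2/27 = 0.6 of each unit of subsidy.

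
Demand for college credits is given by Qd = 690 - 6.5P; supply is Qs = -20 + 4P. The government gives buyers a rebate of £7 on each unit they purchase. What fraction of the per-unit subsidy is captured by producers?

Producer share = 13/21

Pre-subsidy: 690 - 6.5P = -20 + 4P gives P* = 1420/21, Q* = 5260/21.
With the rebate, buyers effectively pay Pb = Ps − 7, where Ps is the price sellers receive.
Demand in terms of Ps becomes Qd = 690 − 6.5(Ps − 7) = 735.5 - 6.5Ps. Setting this equal to supply: 735.5 - 6.5Ps = -20 + 4Ps, so Ps = 1511/21.
Buyers pay Pb = 1511/21 − 7 = 1364/21; Q' = -20 + 4·(1511/21) = 5624/21.
Buyers' price falls by P* − Pb = 1420/21 − 1364/21 = 8/3; sellers' price rises by Ps − P* = 1511/21 − 1420/21 = 13/3.
So producers capture (13/3)/7 = 13/21 of each unit of subsidy.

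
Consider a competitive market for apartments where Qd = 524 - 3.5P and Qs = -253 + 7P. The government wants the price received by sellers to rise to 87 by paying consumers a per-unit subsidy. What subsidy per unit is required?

Required subsidy s = 39 per unit

At a seller price of 87, quantity supplied is -253 + 7·87 = 356.
Buyers absorb 356 only when they pay Pb with 524 − 3.5·Pb = 356, i.e. Pb = 48.
s = Ps − Pb = 87 − 48 = 39.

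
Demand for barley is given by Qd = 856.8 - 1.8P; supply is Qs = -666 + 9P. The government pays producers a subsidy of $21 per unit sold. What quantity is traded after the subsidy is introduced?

Q' = 634.5

Pre-subsidy: 856.8 - 1.8P = -666 + 9P gives P* = 141, Q* = 603.
With the subsidy, sellers receive Ps = Pb + 21 for each unit, where Pb is the price buyers pay.
Supply in terms of Pb becomes Qs = -666 + 9(Pb + 21) = -477 + 9Pb. Setting this equal to demand: 856.8 - 1.8Pb = -477 + 9Pb, so Pb = 123.5.
Sellers receive Ps = 123.5 + 21 = 144.5; Q' = 856.8 − 1.8·123.5 = 634.5.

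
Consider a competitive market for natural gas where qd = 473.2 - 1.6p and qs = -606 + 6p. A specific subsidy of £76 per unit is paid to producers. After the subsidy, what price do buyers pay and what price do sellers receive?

Buyers pay £82; sellers receive £158

Pre-subsidy: 473.2 - 1.6p = -606 + 6p gives p* = 142, q* = 246.
With the subsidy, sellers receive ps = pb + 76 for each unit, where pb is the price buyers pay.
Supply in terms of pb becomes qs = -606 + 6(pb + 76) = -150 + 6pb. Setting this equal to demand: 473.2 - 1.6pb = -150 + 6pb, so pb = 82.
Sellers receive ps = 82 + 76 = 158; q' = 473.2 − 1.6·82 = 342.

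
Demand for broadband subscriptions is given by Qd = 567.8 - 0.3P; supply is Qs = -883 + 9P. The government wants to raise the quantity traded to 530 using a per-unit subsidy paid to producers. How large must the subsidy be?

Required subsidy s = 31 per unit

At Q = 530, invert demand for the buyer price: Pb = (567.8 − 530)/0.3 = 126; invert supply for the seller price: Ps = (530 − (-883))/9 = 157.
The subsidy must fill the gap: s = Ps − Pb = 157 − 126 = 31.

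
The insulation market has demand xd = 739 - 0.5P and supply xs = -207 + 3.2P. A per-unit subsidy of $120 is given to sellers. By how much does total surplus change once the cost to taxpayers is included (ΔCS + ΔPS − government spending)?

Pre-subsidy: 739 - 0.5P = -207 + 3.2P gives P* = 9460/37, x* = 22613/37.
With the subsidy, sellers receive Ps = Pb + 120 for each unit, where Pb is the price buyers pay.
Supply in terms of Pb becomes xs = -207 + 3.2(Pb + 120) = 177 + 3.2Pb. Setting this equal to demand: 739 - 0.5Pb = 177 + 3.2Pb, so Pb = 5620/37.
Sellers receive Ps = 5620/37 + 120 = 10060/37; x' = 739 − 0.5·(5620/37) = 24533/37.
ΔCS = ½(22613/37 + 24533/37)(9460/37 − 5620/37) = 90520320/1369; ΔPS = ½(22613/37 + 24533/37)(10060/37 − 9460/37) = 14143800/1369.
Government spending = 120 × 24533/37 = 2943960/37.
Net change = 90520320/1369 + 14143800/1369 − 2943960/37 = -115200/37. The loss equals the DWL triangle ½·120·1920/37.

Net change in total surplus = -115200/37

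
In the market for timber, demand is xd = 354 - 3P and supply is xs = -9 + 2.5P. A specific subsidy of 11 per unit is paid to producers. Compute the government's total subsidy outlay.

Government cost = 1881

Pre-subsidy: 354 - 3P = -9 + 2.5P gives P* = 66, x* = 156.
With the subsidy, sellers receive Ps = Pb + 11 for each unit, where Pb is the price buyers pay.
Supply in terms of Pb becomes xs = -9 + 2.5(Pb + 11) = 18.5 + 2.5Pb. Setting this equal to demand: 354 - 3Pb = 18.5 + 2.5Pb, so Pb = 61.
Sellers receive Ps = 61 + 11 = 72; x' = 354 − 3·61 = 171.
Government outlay = subsidy × quantity = 11 × 171 = 1881.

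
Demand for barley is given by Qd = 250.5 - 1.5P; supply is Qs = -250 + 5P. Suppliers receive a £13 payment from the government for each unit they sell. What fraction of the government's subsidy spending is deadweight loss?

DWL / government spending = 0.05

Pre-subsidy: 250.5 - 1.5P = -250 + 5P gives P* = 77, Q* = 135.
With the subsidy, sellers receive Ps = Pb + 13 for each unit, where Pb is the price buyers pay.
Supply in terms of Pb becomes Qs = -250 + 5(Pb + 13) = -185 + 5Pb. Setting this equal to demand: 250.5 - 1.5Pb = -185 + 5Pb, so Pb = 67.
Sellers receive Ps = 67 + 13 = 80; Q' = 250.5 − 1.5·67 = 150.
ΔCS = ½(135 + 150)(77 − 67) = 1425; ΔPS = ½(135 + 150)(80 − 77) = 427.5.
Government spending = 13 × 150 = 1950.
DWL = ½ × 13 × (150 − 135) = 97.5; fraction = 97.5 / 1950 = 0.05.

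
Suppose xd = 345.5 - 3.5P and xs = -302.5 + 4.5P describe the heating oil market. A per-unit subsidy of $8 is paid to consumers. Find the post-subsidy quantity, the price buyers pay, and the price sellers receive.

Pre-subsidy: 345.5 - 3.5P = -302.5 + 4.5P gives P* = 81, x* = 62.
With the rebate, buyers effectively pay Pb = Ps − 8, where Ps is the price sellers receive.
Demand in terms of Ps becomes xd = 345.5 − 3.5(Ps − 8) = 373.5 - 3.5Ps. Setting this equal to supply: 373.5 - 3.5Ps = -302.5 + 4.5Ps, so Ps = 84.5.
Buyers pay Pb = 84.5 − 8 = 76.5; x' = -302.5 + 4.5·84.5 = 77.75.

x' = 77.75; buyers pay $76.5; sellers receive $84.5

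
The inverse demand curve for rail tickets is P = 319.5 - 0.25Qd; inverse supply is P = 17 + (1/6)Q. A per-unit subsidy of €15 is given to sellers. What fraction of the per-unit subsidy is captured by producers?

Producer share = 0.4

Pre-subsidy: 319.5 - 0.25Q = 17 + (1/6)Q gives Q* = 726 and P* = 138.
With the subsidy, sellers receive Ps = Pb + 15 for each unit, where Pb is the price buyers pay.
On the curves, Pb = 319.5 - 0.25Q and Ps = 17 + (1/6)Q; the wedge Ps − Pb = 15 gives 17 + (1/6)Q − (319.5 - 0.25Q) = 15, so Q' = 762.
Then Pb = 319.5 − 0.25·762 = 129 and Ps = 17 + (1/6)·762 = 144.
Buyers' price falls by P* − Pb = 138 − 129 = 9; sellers' price rises by Ps − P* = 144 − 138 = 6.
So producers capture 6/15 = 0.4 of each unit of subsidy.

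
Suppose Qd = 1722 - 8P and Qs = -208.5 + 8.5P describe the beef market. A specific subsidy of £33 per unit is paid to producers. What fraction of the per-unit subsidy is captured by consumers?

Consumer share = 17/33

Pre-subsidy: 1722 - 8P = -208.5 + 8.5P gives P* = 117, Q* = 786.
With the subsidy, sellers receive Ps = Pb + 33 for each unit, where Pb is the price buyers pay.
Supply in terms of Pb becomes Qs = -208.5 + 8.5(Pb + 33) = 72 + 8.5Pb. Setting this equal to demand: 1722 - 8Pb = 72 + 8.5Pb, so Pb = 100.
Sellers receive Ps = 100 + 33 = 133; Q' = 1722 − 8·100 = 922.
Buyers' price falls by P* − Pb = 117 − 100 = 17; sellers' price rises by Ps − P* = 133 − 117 = 16.
So consumers capture 17/33 = 17/33 of each unit of subsidy.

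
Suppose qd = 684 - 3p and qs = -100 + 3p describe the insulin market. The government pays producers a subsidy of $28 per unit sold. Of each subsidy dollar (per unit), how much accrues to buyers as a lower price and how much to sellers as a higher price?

Buyers gain $14 per unit; sellers gain $14 per unit

Pre-subsidy: 684 - 3p = -100 + 3p gives p* = 392/3, q* = 292.
With the subsidy, sellers receive ps = pb + 28 for each unit, where pb is the price buyers pay.
Supply in terms of pb becomes qs = -100 + 3(pb + 28) = -16 + 3pb. Setting this equal to demand: 684 - 3pb = -16 + 3pb, so pb = 350/3.
Sellers receive ps = 350/3 + 28 = 434/3; q' = 684 − 3·(350/3) = 334.
Buyers' price falls by p* − pb = 392/3 − 350/3 = 14; sellers' price rises by ps − p* = 434/3 − 392/3 = 14.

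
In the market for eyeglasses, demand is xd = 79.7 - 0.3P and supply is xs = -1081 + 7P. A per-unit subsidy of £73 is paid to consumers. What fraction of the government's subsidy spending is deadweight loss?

Pre-subsidy: 79.7 - 0.3P = -1081 + 7P gives P* = 159, x* = 32.
With the rebate, buyers effectively pay Pb = Ps − 73, where Ps is the price sellers receive.
Demand in terms of Ps becomes xd = 79.7 − 0.3(Ps − 73) = 101.6 - 0.3Ps. Setting this equal to supply: 101.6 - 0.3Ps = -1081 + 7Ps, so Ps = 162.
Buyers pay Pb = 162 − 73 = 89; x' = -1081 + 7·162 = 53.
ΔCS = ½(32 + 53)(159 − 89) = 2975; ΔPS = ½(32 + 53)(162 − 159) = 127.5.
Government spending = 73 × 53 = 3869.
DWL = ½ × 73 × (53 − 32) = 766.5; fraction = 766.5 / 3869 = 21/106.

DWL / government spending = 21/106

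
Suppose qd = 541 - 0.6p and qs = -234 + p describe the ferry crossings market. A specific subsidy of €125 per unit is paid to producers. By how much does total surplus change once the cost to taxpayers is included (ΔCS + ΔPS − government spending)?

Pre-subsidy: 541 - 0.6p = -234 + p gives p* = 484.375, q* = 250.375.
With the subsidy, sellers receive ps = pb + 125 for each unit, where pb is the price buyers pay.
Supply in terms of pb becomes qs = -234 + 1(pb + 125) = -109 + pb. Setting this equal to demand: 541 - 0.6pb = -109 + pb, so pb = 406.25.
Sellers receive ps = 406.25 + 125 = 531.25; q' = 541 − 0.6·406.25 = 297.25.
ΔCS = ½(250.375 + 297.25)(484.375 − 406.25) = 21391.6015625; ΔPS = ½(250.375 + 297.25)(531.25 − 484.375) = 12834.9609375.
Government spending = 125 × 297.25 = 37156.25.
Net change = 21391.6015625 + 12834.9609375 − 37156.25 = -2929.6875. The loss equals the DWL triangle ½·125·46.875.

Net change in total surplus = -€2929.6875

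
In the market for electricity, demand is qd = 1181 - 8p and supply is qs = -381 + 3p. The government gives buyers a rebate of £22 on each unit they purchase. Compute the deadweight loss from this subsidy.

Pre-subsidy: 1181 - 8p = -381 + 3p gives p* = 142, q* = 45.
With the rebate, buyers effectively pay pb = ps − 22, where ps is the price sellers receive.
Demand in terms of ps becomes qd = 1181 − 8(ps − 22) = 1357 - 8ps. Setting this equal to supply: 1357 - 8ps = -381 + 3ps, so ps = 158.
Buyers pay pb = 158 − 22 = 136; q' = -381 + 3·158 = 93.
The subsidy expands output by 93 − 45 = 48 past the efficient level; on those units the gap between marginal cost and willingness to pay runs from 0 up to 22.
DWL = ½ × 22 × 48 = 528.

Deadweight loss = £528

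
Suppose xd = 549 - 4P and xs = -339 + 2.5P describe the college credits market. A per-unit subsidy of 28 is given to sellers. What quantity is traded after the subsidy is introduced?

Pre-subsidy: 549 - 4P = -339 + 2.5P gives P* = 1776/13, x* = 33/13.
With the subsidy, sellers receive Ps = Pb + 28 for each unit, where Pb is the price buyers pay.
Supply in terms of Pb becomes xs = -339 + 2.5(Pb + 28) = -269 + 2.5Pb. Setting this equal to demand: 549 - 4Pb = -269 + 2.5Pb, so Pb = 1636/13.
Sellers receive Ps = 1636/13 + 28 = 2000/13; x' = 549 − 4·(1636/13) = 593/13.

x' = 593/13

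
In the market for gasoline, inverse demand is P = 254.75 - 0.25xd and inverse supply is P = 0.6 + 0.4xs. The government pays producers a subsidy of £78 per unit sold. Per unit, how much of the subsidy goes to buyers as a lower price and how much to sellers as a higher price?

Pre-subsidy: 254.75 - 0.25x = 0.6 + 0.4x gives x* = 391 and P* = 157.
With the subsidy, sellers receive Ps = Pb + 78 for each unit, where Pb is the price buyers pay.
On the curves, Pb = 254.75 - 0.25x and Ps = 0.6 + 0.4x; the wedge Ps − Pb = 78 gives 0.6 + 0.4x − (254.75 - 0.25x) = 78, so x' = 511.
Then Pb = 254.75 − 0.25·511 = 127 and Ps = 0.6 + 0.4·511 = 205.
Buyers' price falls by P* − Pb = 157 − 127 = 30; sellers' price rises by Ps − P* = 205 − 157 = 48.

Buyers gain £30 per unit; sellers gain £48 per unit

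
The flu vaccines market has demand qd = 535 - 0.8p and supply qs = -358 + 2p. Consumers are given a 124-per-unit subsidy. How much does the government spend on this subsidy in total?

Government cost = 304420/7

Pre-subsidy: 535 - 0.8p = -358 + 2p gives p* = 4465/14, q* = 1959/7.
With the rebate, buyers effectively pay pb = ps − 124, where ps is the price sellers receive.
Demand in terms of ps becomes qd = 535 − 0.8(ps − 124) = 634.2 - 0.8ps. Setting this equal to supply: 634.2 - 0.8ps = -358 + 2ps, so ps = 4961/14.
Buyers pay pb = 4961/14 − 124 = 3225/14; q' = -358 + 2·(4961/14) = 2455/7.
Government outlay = subsidy × quantity = 124 × 2455/7 = 304420/7.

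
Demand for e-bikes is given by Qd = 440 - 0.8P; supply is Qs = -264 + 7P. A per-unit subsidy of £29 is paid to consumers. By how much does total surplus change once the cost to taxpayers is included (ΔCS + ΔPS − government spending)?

Net change in total surplus = -11774/39

Pre-subsidy: 440 - 0.8P = -264 + 7P gives P* = 3520/39, Q* = 14344/39.
With the rebate, buyers effectively pay Pb = Ps − 29, where Ps is the price sellers receive.
Demand in terms of Ps becomes Qd = 440 − 0.8(Ps − 29) = 463.2 - 0.8Ps. Setting this equal to supply: 463.2 - 0.8Ps = -264 + 7Ps, so Ps = 1212/13.
Buyers pay Pb = 1212/13 − 29 = 835/13; Q' = -264 + 7·(1212/13) = 5052/13.
ΔCS = ½(14344/39 + 5052/13)(3520/39 − 835/13) = 14971250/1521; ΔPS = ½(14344/39 + 5052/13)(1212/13 − 3520/39) = 1711000/1521.
Government spending = 29 × 5052/13 = 146508/13.
Net change = 14971250/1521 + 1711000/1521 − 146508/13 = -11774/39. The loss equals the DWL triangle ½·29·812/39.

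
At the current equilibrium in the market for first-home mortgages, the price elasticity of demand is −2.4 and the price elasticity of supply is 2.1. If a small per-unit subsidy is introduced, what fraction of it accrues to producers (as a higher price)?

Producer share = 8/15

For a small subsidy around the equilibrium, the benefit split depends on the relative slopes, which at a point are proportional to the elasticities.
Buyer share = εs/(εs + |εd|) = 2.1/(2.1 + 2.4) = 7/15; seller share = |εd|/(εs + |εd|) = 8/15.
So producers capture 8/15 of the subsidy.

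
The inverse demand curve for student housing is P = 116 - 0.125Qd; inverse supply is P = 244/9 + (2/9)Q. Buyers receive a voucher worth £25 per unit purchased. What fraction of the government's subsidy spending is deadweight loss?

DWL / government spending = 9/82

Pre-subsidy: 116 - 0.125Q = 244/9 + (2/9)Q gives Q* = 256 and P* = 84.
With the rebate, buyers effectively pay Pb = Ps − 25, where Ps is the price sellers receive.
On the curves, Pb = 116 - 0.125Q and Ps = 244/9 + (2/9)Q; the wedge Ps − Pb = 25 gives 244/9 + (2/9)Q − (116 - 0.125Q) = 25, so Q' = 328.
Then Pb = 116 − 0.125·328 = 75 and Ps = 244/9 + (2/9)·328 = 100.
ΔCS = ½(256 + 328)(84 − 75) = 2628; ΔPS = ½(256 + 328)(100 − 84) = 4672.
Government spending = 25 × 328 = 8200.
DWL = ½ × 25 × (328 − 256) = 900; fraction = 900 / 8200 = 9/82.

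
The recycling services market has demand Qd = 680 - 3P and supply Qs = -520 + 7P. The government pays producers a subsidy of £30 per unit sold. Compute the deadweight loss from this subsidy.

Pre-subsidy: 680 - 3P = -520 + 7P gives P* = 120, Q* = 320.
With the subsidy, sellers receive Ps = Pb + 30 for each unit, where Pb is the price buyers pay.
Supply in terms of Pb becomes Qs = -520 + 7(Pb + 30) = -310 + 7Pb. Setting this equal to demand: 680 - 3Pb = -310 + 7Pb, so Pb = 99.
Sellers receive Ps = 99 + 30 = 129; Q' = 680 − 3·99 = 383.
The subsidy expands output by 383 − 320 = 63 past the efficient level; on those units the gap between marginal cost and willingness to pay runs from 0 up to 30.
DWL = ½ × 30 × 63 = 945.

Deadweight loss = £945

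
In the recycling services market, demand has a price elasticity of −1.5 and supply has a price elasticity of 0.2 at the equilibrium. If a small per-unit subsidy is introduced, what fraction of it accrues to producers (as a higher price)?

For a small subsidy around the equilibrium, the benefit split depends on the relative slopes, which at a point are proportional to the elasticities.
Buyer share = εs/(εs + |εd|) = 0.2/(0.2 + 1.5) = 2/17; seller share = |εd|/(εs + |εd|) = 15/17.
So producers capture 15/17 of the subsidy.

Producer share = 15/17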